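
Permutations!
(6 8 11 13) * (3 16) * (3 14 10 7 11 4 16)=[0, 1, 2, 3, 16, 5, 8, 11, 4, 9, 7, 13, 12, 6, 10, 15, 14]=(4 16 14 10 7 11 13 6 8)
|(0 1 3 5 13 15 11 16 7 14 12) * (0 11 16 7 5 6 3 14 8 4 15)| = 12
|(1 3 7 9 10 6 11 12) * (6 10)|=7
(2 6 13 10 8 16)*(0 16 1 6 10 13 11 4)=[16, 6, 10, 3, 0, 5, 11, 7, 1, 9, 8, 4, 12, 13, 14, 15, 2]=(0 16 2 10 8 1 6 11 4)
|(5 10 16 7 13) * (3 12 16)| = |(3 12 16 7 13 5 10)| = 7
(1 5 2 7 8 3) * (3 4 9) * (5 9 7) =(1 9 3)(2 5)(4 7 8) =[0, 9, 5, 1, 7, 2, 6, 8, 4, 3]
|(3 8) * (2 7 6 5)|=|(2 7 6 5)(3 8)|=4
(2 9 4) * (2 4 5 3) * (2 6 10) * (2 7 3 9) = (3 6 10 7)(5 9) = [0, 1, 2, 6, 4, 9, 10, 3, 8, 5, 7]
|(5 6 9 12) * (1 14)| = 4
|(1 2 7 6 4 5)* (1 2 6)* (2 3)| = 7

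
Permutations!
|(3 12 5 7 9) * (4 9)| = |(3 12 5 7 4 9)| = 6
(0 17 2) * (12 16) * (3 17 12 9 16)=(0 12 3 17 2)(9 16)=[12, 1, 0, 17, 4, 5, 6, 7, 8, 16, 10, 11, 3, 13, 14, 15, 9, 2]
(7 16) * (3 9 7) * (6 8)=(3 9 7 16)(6 8)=[0, 1, 2, 9, 4, 5, 8, 16, 6, 7, 10, 11, 12, 13, 14, 15, 3]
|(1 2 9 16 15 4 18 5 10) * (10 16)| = 20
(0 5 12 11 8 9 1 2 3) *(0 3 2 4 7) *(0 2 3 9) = (0 5 12 11 8)(1 4 7 2 3 9) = [5, 4, 3, 9, 7, 12, 6, 2, 0, 1, 10, 8, 11]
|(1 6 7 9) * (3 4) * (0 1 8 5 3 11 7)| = |(0 1 6)(3 4 11 7 9 8 5)| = 21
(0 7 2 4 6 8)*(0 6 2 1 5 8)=(0 7 1 5 8 6)(2 4)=[7, 5, 4, 3, 2, 8, 0, 1, 6]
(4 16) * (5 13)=(4 16)(5 13)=[0, 1, 2, 3, 16, 13, 6, 7, 8, 9, 10, 11, 12, 5, 14, 15, 4]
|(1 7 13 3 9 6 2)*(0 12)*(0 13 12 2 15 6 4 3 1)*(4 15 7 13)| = 14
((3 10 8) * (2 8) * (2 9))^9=((2 8 3 10 9))^9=(2 9 10 3 8)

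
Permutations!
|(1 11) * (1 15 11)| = |(11 15)| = 2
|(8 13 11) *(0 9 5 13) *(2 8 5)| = 12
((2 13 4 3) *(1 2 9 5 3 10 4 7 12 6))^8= (1 13 12)(2 7 6)(3 5 9)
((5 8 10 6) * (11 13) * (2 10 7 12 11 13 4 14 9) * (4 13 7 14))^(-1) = (2 9 14 8 5 6 10)(7 13 11 12) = ((2 10 6 5 8 14 9)(7 12 11 13))^(-1)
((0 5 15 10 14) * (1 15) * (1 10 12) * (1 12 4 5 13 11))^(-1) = ((0 13 11 1 15 4 5 10 14))^(-1) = (0 14 10 5 4 15 1 11 13)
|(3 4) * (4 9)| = |(3 9 4)| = 3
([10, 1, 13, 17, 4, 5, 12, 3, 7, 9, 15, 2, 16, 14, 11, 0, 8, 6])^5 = [15, 1, 13, 8, 4, 5, 3, 16, 12, 9, 0, 2, 17, 14, 11, 10, 6, 7]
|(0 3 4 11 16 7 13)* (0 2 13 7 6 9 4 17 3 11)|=|(0 11 16 6 9 4)(2 13)(3 17)|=6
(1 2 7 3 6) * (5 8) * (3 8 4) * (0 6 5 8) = (8)(0 6 1 2 7)(3 5 4) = [6, 2, 7, 5, 3, 4, 1, 0, 8]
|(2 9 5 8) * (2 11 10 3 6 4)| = |(2 9 5 8 11 10 3 6 4)| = 9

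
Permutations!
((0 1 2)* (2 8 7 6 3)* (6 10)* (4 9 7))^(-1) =(0 2 3 6 10 7 9 4 8 1)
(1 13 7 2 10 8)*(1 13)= (2 10 8 13 7)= [0, 1, 10, 3, 4, 5, 6, 2, 13, 9, 8, 11, 12, 7]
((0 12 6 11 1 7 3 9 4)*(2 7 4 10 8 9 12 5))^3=((0 5 2 7 3 12 6 11 1 4)(8 9 10))^3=(0 7 6 4 2 12 1 5 3 11)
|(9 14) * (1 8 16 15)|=|(1 8 16 15)(9 14)|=4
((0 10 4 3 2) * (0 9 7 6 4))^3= ((0 10)(2 9 7 6 4 3))^3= (0 10)(2 6)(3 7)(4 9)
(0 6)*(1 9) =(0 6)(1 9) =[6, 9, 2, 3, 4, 5, 0, 7, 8, 1]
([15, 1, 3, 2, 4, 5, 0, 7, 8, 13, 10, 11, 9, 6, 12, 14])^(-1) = [6, 1, 3, 2, 4, 5, 13, 7, 8, 12, 10, 11, 14, 9, 15, 0]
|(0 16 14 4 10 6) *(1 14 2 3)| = 9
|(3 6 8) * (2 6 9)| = |(2 6 8 3 9)| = 5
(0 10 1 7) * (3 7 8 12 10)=[3, 8, 2, 7, 4, 5, 6, 0, 12, 9, 1, 11, 10]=(0 3 7)(1 8 12 10)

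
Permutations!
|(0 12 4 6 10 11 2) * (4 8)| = |(0 12 8 4 6 10 11 2)| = 8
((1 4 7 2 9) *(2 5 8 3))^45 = ((1 4 7 5 8 3 2 9))^45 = (1 3 7 9 8 4 2 5)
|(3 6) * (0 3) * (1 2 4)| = 3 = |(0 3 6)(1 2 4)|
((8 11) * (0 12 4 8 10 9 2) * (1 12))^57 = (0 4 10)(1 8 9)(2 12 11)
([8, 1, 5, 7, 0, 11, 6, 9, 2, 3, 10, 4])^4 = (0 11 2)(3 7 9)(4 5 8)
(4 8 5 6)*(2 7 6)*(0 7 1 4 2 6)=(0 7)(1 4 8 5 6 2)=[7, 4, 1, 3, 8, 6, 2, 0, 5]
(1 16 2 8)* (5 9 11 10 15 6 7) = [0, 16, 8, 3, 4, 9, 7, 5, 1, 11, 15, 10, 12, 13, 14, 6, 2] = (1 16 2 8)(5 9 11 10 15 6 7)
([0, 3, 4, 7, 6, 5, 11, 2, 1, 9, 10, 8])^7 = [0, 8, 7, 1, 2, 5, 4, 3, 11, 9, 10, 6]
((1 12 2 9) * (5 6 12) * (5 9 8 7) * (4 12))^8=((1 9)(2 8 7 5 6 4 12))^8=(2 8 7 5 6 4 12)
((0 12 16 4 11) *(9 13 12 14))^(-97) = ((0 14 9 13 12 16 4 11))^(-97) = (0 11 4 16 12 13 9 14)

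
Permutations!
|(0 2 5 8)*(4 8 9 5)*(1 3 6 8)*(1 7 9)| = 10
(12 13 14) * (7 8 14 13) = (7 8 14 12) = [0, 1, 2, 3, 4, 5, 6, 8, 14, 9, 10, 11, 7, 13, 12]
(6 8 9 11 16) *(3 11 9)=(3 11 16 6 8)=[0, 1, 2, 11, 4, 5, 8, 7, 3, 9, 10, 16, 12, 13, 14, 15, 6]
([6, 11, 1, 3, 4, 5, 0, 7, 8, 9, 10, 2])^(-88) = (1 2 11)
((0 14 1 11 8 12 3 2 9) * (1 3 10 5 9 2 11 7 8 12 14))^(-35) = ((0 1 7 8 14 3 11 12 10 5 9))^(-35) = (0 5 12 3 8 1 9 10 11 14 7)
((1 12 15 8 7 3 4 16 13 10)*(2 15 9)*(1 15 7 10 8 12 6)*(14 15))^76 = (2 16 14)(3 8 12)(4 10 9)(7 13 15)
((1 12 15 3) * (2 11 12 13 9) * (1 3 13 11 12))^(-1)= ((1 11)(2 12 15 13 9))^(-1)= (1 11)(2 9 13 15 12)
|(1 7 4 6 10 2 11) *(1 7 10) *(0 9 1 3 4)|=21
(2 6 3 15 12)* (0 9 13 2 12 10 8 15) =[9, 1, 6, 0, 4, 5, 3, 7, 15, 13, 8, 11, 12, 2, 14, 10] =(0 9 13 2 6 3)(8 15 10)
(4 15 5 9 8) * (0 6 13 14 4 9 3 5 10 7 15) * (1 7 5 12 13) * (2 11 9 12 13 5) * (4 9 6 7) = (0 7 15 10 2 11 6 1 4)(3 13 14 9 8 12 5) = [7, 4, 11, 13, 0, 3, 1, 15, 12, 8, 2, 6, 5, 14, 9, 10]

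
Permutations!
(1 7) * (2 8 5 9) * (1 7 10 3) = (1 10 3)(2 8 5 9) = [0, 10, 8, 1, 4, 9, 6, 7, 5, 2, 3]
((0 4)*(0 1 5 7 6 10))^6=(0 10 6 7 5 1 4)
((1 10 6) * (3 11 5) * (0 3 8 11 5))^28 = ((0 3 5 8 11)(1 10 6))^28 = (0 8 3 11 5)(1 10 6)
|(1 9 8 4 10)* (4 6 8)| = |(1 9 4 10)(6 8)| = 4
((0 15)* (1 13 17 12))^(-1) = (0 15)(1 12 17 13)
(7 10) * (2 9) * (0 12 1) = (0 12 1)(2 9)(7 10) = [12, 0, 9, 3, 4, 5, 6, 10, 8, 2, 7, 11, 1]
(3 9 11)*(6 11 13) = [0, 1, 2, 9, 4, 5, 11, 7, 8, 13, 10, 3, 12, 6] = (3 9 13 6 11)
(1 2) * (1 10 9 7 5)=(1 2 10 9 7 5)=[0, 2, 10, 3, 4, 1, 6, 5, 8, 7, 9]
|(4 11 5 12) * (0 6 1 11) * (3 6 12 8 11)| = 3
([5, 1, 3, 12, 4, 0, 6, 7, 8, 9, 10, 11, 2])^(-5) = [5, 1, 3, 12, 4, 0, 6, 7, 8, 9, 10, 11, 2]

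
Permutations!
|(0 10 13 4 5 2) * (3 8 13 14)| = 9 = |(0 10 14 3 8 13 4 5 2)|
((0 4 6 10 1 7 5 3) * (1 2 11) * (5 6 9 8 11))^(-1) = (0 3 5 2 10 6 7 1 11 8 9 4)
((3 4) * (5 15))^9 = (3 4)(5 15)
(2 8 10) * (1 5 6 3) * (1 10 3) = (1 5 6)(2 8 3 10) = [0, 5, 8, 10, 4, 6, 1, 7, 3, 9, 2]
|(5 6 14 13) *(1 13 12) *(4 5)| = 7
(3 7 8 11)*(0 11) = [11, 1, 2, 7, 4, 5, 6, 8, 0, 9, 10, 3] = (0 11 3 7 8)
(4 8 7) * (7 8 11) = (4 11 7) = [0, 1, 2, 3, 11, 5, 6, 4, 8, 9, 10, 7]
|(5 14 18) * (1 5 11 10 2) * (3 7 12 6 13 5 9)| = 13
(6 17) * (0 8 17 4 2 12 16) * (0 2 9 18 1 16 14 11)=(0 8 17 6 4 9 18 1 16 2 12 14 11)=[8, 16, 12, 3, 9, 5, 4, 7, 17, 18, 10, 0, 14, 13, 11, 15, 2, 6, 1]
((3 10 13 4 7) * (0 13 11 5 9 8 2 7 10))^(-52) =((0 13 4 10 11 5 9 8 2 7 3))^(-52) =(0 10 9 7 13 11 8 3 4 5 2)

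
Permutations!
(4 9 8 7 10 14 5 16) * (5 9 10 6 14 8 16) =(4 10 8 7 6 14 9 16) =[0, 1, 2, 3, 10, 5, 14, 6, 7, 16, 8, 11, 12, 13, 9, 15, 4]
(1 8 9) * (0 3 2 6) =(0 3 2 6)(1 8 9) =[3, 8, 6, 2, 4, 5, 0, 7, 9, 1]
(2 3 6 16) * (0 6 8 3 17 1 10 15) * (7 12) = (0 6 16 2 17 1 10 15)(3 8)(7 12) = [6, 10, 17, 8, 4, 5, 16, 12, 3, 9, 15, 11, 7, 13, 14, 0, 2, 1]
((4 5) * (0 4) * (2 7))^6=((0 4 5)(2 7))^6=(7)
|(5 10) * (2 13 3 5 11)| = 6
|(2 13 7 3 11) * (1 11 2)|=4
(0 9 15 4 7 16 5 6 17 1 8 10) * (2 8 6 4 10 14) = (0 9 15 10)(1 6 17)(2 8 14)(4 7 16 5) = [9, 6, 8, 3, 7, 4, 17, 16, 14, 15, 0, 11, 12, 13, 2, 10, 5, 1]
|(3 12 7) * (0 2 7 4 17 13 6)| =|(0 2 7 3 12 4 17 13 6)| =9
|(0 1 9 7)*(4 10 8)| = |(0 1 9 7)(4 10 8)| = 12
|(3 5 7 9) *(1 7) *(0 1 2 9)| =12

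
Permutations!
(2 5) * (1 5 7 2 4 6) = [0, 5, 7, 3, 6, 4, 1, 2] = (1 5 4 6)(2 7)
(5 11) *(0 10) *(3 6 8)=(0 10)(3 6 8)(5 11)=[10, 1, 2, 6, 4, 11, 8, 7, 3, 9, 0, 5]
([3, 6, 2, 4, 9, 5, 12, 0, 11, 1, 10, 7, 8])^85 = (0 6)(1 7)(3 12)(4 8)(9 11)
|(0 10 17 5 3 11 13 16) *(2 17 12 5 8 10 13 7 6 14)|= |(0 13 16)(2 17 8 10 12 5 3 11 7 6 14)|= 33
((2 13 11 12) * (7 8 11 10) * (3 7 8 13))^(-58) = ((2 3 7 13 10 8 11 12))^(-58) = (2 11 10 7)(3 12 8 13)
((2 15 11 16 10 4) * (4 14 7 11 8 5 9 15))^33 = ((2 4)(5 9 15 8)(7 11 16 10 14))^33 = (2 4)(5 9 15 8)(7 10 11 14 16)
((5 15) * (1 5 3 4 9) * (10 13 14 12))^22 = (1 4 15)(3 5 9)(10 14)(12 13)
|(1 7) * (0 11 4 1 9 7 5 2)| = 6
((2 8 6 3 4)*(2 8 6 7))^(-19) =(2 7 8 4 3 6)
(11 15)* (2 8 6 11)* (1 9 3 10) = (1 9 3 10)(2 8 6 11 15) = [0, 9, 8, 10, 4, 5, 11, 7, 6, 3, 1, 15, 12, 13, 14, 2]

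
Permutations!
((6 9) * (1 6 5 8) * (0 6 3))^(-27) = ((0 6 9 5 8 1 3))^(-27) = (0 6 9 5 8 1 3)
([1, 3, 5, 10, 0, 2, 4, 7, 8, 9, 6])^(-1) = (0 4 6 10 3 1)(2 5)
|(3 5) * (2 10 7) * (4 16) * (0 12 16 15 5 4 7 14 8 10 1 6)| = 84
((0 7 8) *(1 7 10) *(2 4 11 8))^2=((0 10 1 7 2 4 11 8))^2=(0 1 2 11)(4 8 10 7)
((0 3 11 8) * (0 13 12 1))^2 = (0 11 13 1 3 8 12)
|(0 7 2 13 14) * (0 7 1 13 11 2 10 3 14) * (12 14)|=30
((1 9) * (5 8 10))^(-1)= ((1 9)(5 8 10))^(-1)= (1 9)(5 10 8)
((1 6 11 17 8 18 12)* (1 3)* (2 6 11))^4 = (1 18 11 12 17 3 8)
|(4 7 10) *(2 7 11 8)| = 6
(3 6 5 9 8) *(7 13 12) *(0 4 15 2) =[4, 1, 0, 6, 15, 9, 5, 13, 3, 8, 10, 11, 7, 12, 14, 2] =(0 4 15 2)(3 6 5 9 8)(7 13 12)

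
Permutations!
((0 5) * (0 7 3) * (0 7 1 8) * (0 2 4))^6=(8)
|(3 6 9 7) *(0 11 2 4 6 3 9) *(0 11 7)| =12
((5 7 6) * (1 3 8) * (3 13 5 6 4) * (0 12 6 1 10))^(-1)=((0 12 6 1 13 5 7 4 3 8 10))^(-1)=(0 10 8 3 4 7 5 13 1 6 12)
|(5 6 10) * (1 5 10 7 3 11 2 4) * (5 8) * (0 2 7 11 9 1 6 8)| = 18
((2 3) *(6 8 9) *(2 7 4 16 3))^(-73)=(3 16 4 7)(6 9 8)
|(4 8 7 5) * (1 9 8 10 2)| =8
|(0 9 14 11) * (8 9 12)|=6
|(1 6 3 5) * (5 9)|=|(1 6 3 9 5)|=5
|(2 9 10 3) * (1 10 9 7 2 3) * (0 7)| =6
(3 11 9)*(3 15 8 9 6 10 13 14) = (3 11 6 10 13 14)(8 9 15) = [0, 1, 2, 11, 4, 5, 10, 7, 9, 15, 13, 6, 12, 14, 3, 8]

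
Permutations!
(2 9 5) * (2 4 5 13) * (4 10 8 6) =(2 9 13)(4 5 10 8 6) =[0, 1, 9, 3, 5, 10, 4, 7, 6, 13, 8, 11, 12, 2]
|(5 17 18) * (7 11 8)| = 3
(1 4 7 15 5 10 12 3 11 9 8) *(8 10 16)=(1 4 7 15 5 16 8)(3 11 9 10 12)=[0, 4, 2, 11, 7, 16, 6, 15, 1, 10, 12, 9, 3, 13, 14, 5, 8]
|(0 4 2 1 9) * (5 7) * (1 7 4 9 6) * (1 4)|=6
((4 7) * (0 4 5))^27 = ((0 4 7 5))^27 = (0 5 7 4)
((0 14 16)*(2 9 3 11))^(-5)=((0 14 16)(2 9 3 11))^(-5)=(0 14 16)(2 11 3 9)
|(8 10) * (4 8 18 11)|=5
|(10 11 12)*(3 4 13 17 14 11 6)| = |(3 4 13 17 14 11 12 10 6)| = 9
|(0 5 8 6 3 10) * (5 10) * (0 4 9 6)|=8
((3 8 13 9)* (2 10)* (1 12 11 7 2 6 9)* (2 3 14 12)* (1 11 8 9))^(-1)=(1 6 10 2)(3 7 11 13 8 12 14 9)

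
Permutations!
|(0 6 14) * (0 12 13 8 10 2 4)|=9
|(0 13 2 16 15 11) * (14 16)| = 7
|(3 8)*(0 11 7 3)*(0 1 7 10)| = 12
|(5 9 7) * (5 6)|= 4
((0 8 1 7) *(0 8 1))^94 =(0 7)(1 8)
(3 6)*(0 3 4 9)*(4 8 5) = [3, 1, 2, 6, 9, 4, 8, 7, 5, 0] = (0 3 6 8 5 4 9)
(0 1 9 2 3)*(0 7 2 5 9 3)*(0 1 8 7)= (0 8 7 2 1 3)(5 9)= [8, 3, 1, 0, 4, 9, 6, 2, 7, 5]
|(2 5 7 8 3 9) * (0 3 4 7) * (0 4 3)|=7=|(2 5 4 7 8 3 9)|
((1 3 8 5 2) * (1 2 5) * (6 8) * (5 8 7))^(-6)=(8)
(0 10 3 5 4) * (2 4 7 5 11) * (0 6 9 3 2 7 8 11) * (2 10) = (0 2 4 6 9 3)(5 8 11 7) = [2, 1, 4, 0, 6, 8, 9, 5, 11, 3, 10, 7]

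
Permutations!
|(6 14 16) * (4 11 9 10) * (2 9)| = |(2 9 10 4 11)(6 14 16)| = 15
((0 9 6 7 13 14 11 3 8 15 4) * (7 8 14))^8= (0 6 15)(3 11 14)(4 9 8)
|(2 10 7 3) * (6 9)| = 4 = |(2 10 7 3)(6 9)|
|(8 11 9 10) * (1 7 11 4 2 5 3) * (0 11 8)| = 28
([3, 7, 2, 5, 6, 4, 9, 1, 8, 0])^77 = [9, 7, 2, 0, 5, 3, 4, 1, 8, 6]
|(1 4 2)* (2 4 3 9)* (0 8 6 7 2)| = |(0 8 6 7 2 1 3 9)| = 8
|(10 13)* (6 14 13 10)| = |(6 14 13)| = 3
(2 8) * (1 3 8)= (1 3 8 2)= [0, 3, 1, 8, 4, 5, 6, 7, 2]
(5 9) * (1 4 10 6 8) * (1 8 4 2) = [0, 2, 1, 3, 10, 9, 4, 7, 8, 5, 6] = (1 2)(4 10 6)(5 9)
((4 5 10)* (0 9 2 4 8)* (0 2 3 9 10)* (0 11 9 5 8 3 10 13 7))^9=(13)(3 10 9 11 5)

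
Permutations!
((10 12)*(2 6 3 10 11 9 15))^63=(2 15 9 11 12 10 3 6)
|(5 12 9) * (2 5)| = |(2 5 12 9)| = 4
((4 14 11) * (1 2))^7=((1 2)(4 14 11))^7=(1 2)(4 14 11)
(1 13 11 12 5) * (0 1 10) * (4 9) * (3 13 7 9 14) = [1, 7, 2, 13, 14, 10, 6, 9, 8, 4, 0, 12, 5, 11, 3] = (0 1 7 9 4 14 3 13 11 12 5 10)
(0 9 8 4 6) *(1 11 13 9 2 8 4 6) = (0 2 8 6)(1 11 13 9 4) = [2, 11, 8, 3, 1, 5, 0, 7, 6, 4, 10, 13, 12, 9]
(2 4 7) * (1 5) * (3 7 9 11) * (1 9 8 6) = [0, 5, 4, 7, 8, 9, 1, 2, 6, 11, 10, 3] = (1 5 9 11 3 7 2 4 8 6)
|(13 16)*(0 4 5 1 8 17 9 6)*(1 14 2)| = 10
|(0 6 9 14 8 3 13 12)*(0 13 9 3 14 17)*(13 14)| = 20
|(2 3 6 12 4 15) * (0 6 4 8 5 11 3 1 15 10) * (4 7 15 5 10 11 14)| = |(0 6 12 8 10)(1 5 14 4 11 3 7 15 2)| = 45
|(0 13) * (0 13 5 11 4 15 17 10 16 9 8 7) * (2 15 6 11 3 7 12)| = |(0 5 3 7)(2 15 17 10 16 9 8 12)(4 6 11)| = 24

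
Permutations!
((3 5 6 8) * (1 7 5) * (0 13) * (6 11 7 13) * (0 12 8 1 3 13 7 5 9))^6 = (13)(0 6 1 7 9)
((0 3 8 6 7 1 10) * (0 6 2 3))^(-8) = (10)(2 3 8) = ((1 10 6 7)(2 3 8))^(-8)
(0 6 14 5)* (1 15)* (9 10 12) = (0 6 14 5)(1 15)(9 10 12) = [6, 15, 2, 3, 4, 0, 14, 7, 8, 10, 12, 11, 9, 13, 5, 1]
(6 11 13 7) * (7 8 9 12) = (6 11 13 8 9 12 7) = [0, 1, 2, 3, 4, 5, 11, 6, 9, 12, 10, 13, 7, 8]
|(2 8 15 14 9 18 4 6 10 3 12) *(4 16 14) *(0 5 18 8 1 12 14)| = 24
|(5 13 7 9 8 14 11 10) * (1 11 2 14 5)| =|(1 11 10)(2 14)(5 13 7 9 8)| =30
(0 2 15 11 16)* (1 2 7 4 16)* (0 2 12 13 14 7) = (1 12 13 14 7 4 16 2 15 11) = [0, 12, 15, 3, 16, 5, 6, 4, 8, 9, 10, 1, 13, 14, 7, 11, 2]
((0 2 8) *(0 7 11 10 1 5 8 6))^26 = ((0 2 6)(1 5 8 7 11 10))^26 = (0 6 2)(1 8 11)(5 7 10)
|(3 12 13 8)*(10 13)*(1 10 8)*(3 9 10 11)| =|(1 11 3 12 8 9 10 13)| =8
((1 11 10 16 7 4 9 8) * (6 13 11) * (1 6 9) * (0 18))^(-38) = (18)(1 8 13 10 7)(4 9 6 11 16)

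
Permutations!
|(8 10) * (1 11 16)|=|(1 11 16)(8 10)|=6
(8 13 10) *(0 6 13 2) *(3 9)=(0 6 13 10 8 2)(3 9)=[6, 1, 0, 9, 4, 5, 13, 7, 2, 3, 8, 11, 12, 10]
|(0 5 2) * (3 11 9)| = 3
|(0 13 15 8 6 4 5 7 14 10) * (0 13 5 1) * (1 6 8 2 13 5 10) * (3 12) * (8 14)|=|(0 10 5 7 8 14 1)(2 13 15)(3 12)(4 6)|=42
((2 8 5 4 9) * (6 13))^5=(6 13)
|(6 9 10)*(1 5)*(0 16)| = |(0 16)(1 5)(6 9 10)| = 6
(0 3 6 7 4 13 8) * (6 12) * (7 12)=(0 3 7 4 13 8)(6 12)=[3, 1, 2, 7, 13, 5, 12, 4, 0, 9, 10, 11, 6, 8]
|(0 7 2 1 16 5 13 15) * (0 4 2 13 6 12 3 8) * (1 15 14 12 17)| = 105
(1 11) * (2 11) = (1 2 11) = [0, 2, 11, 3, 4, 5, 6, 7, 8, 9, 10, 1]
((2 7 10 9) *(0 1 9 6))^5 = (0 10 2 1 6 7 9)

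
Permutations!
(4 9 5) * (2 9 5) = [0, 1, 9, 3, 5, 4, 6, 7, 8, 2] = (2 9)(4 5)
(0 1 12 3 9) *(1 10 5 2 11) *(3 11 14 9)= (0 10 5 2 14 9)(1 12 11)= [10, 12, 14, 3, 4, 2, 6, 7, 8, 0, 5, 1, 11, 13, 9]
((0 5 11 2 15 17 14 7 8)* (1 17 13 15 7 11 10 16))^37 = (0 1 2 5 17 7 10 14 8 16 11)(13 15)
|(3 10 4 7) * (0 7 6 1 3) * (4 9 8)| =14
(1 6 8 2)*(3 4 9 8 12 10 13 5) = (1 6 12 10 13 5 3 4 9 8 2) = [0, 6, 1, 4, 9, 3, 12, 7, 2, 8, 13, 11, 10, 5]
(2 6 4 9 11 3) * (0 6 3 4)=[6, 1, 3, 2, 9, 5, 0, 7, 8, 11, 10, 4]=(0 6)(2 3)(4 9 11)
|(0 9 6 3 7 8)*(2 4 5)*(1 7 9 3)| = 21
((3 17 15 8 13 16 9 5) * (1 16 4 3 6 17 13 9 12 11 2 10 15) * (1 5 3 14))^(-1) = (1 14 4 13 3 9 8 15 10 2 11 12 16)(5 17 6) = ((1 16 12 11 2 10 15 8 9 3 13 4 14)(5 6 17))^(-1)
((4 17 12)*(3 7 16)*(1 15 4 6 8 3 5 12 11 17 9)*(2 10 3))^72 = (17)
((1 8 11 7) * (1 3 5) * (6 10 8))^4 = (1 11)(3 10)(5 8)(6 7)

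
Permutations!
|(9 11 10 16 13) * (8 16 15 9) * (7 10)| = 15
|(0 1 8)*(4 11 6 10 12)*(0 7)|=20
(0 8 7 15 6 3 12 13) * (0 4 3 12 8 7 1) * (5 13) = (0 7 15 6 12 5 13 4 3 8 1) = [7, 0, 2, 8, 3, 13, 12, 15, 1, 9, 10, 11, 5, 4, 14, 6]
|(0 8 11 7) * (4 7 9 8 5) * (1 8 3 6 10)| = 28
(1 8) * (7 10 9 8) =(1 7 10 9 8) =[0, 7, 2, 3, 4, 5, 6, 10, 1, 8, 9]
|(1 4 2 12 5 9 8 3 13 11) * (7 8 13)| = |(1 4 2 12 5 9 13 11)(3 7 8)| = 24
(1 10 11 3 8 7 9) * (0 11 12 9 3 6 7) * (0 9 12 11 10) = (12)(0 10 11 6 7 3 8 9 1) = [10, 0, 2, 8, 4, 5, 7, 3, 9, 1, 11, 6, 12]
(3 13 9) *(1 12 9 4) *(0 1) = (0 1 12 9 3 13 4) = [1, 12, 2, 13, 0, 5, 6, 7, 8, 3, 10, 11, 9, 4]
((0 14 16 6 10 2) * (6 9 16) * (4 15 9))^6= ((0 14 6 10 2)(4 15 9 16))^6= (0 14 6 10 2)(4 9)(15 16)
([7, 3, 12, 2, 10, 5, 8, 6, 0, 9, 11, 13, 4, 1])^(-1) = (0 8 6 7)(1 13 11 10 4 12 2 3)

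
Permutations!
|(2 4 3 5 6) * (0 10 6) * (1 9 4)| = 9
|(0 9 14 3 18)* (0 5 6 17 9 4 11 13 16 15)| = 42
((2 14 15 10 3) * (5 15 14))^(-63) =(2 15 3 5 10)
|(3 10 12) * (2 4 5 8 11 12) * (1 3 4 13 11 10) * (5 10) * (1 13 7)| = 18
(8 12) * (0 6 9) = (0 6 9)(8 12) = [6, 1, 2, 3, 4, 5, 9, 7, 12, 0, 10, 11, 8]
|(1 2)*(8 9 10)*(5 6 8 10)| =|(10)(1 2)(5 6 8 9)| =4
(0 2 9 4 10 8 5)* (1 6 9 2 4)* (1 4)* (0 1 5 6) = (0 5 1)(4 10 8 6 9) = [5, 0, 2, 3, 10, 1, 9, 7, 6, 4, 8]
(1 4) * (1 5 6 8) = (1 4 5 6 8) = [0, 4, 2, 3, 5, 6, 8, 7, 1]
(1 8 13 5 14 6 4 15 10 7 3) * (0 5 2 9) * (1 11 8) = (0 5 14 6 4 15 10 7 3 11 8 13 2 9) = [5, 1, 9, 11, 15, 14, 4, 3, 13, 0, 7, 8, 12, 2, 6, 10]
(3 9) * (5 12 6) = [0, 1, 2, 9, 4, 12, 5, 7, 8, 3, 10, 11, 6] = (3 9)(5 12 6)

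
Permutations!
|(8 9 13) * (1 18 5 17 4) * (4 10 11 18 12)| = 15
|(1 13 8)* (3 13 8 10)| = 6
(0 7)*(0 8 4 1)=[7, 0, 2, 3, 1, 5, 6, 8, 4]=(0 7 8 4 1)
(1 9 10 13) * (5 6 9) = [0, 5, 2, 3, 4, 6, 9, 7, 8, 10, 13, 11, 12, 1] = (1 5 6 9 10 13)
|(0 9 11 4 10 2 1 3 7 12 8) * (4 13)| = |(0 9 11 13 4 10 2 1 3 7 12 8)| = 12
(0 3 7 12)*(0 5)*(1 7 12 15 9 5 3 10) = (0 10 1 7 15 9 5)(3 12) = [10, 7, 2, 12, 4, 0, 6, 15, 8, 5, 1, 11, 3, 13, 14, 9]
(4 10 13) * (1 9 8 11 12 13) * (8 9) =[0, 8, 2, 3, 10, 5, 6, 7, 11, 9, 1, 12, 13, 4] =(1 8 11 12 13 4 10)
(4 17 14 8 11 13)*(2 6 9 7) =[0, 1, 6, 3, 17, 5, 9, 2, 11, 7, 10, 13, 12, 4, 8, 15, 16, 14] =(2 6 9 7)(4 17 14 8 11 13)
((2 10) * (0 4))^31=((0 4)(2 10))^31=(0 4)(2 10)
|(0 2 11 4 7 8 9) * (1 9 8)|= 7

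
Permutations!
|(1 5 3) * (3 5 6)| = 3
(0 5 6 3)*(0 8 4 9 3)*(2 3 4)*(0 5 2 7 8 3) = (0 2)(4 9)(5 6)(7 8) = [2, 1, 0, 3, 9, 6, 5, 8, 7, 4]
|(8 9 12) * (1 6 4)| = |(1 6 4)(8 9 12)| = 3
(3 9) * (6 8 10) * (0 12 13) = (0 12 13)(3 9)(6 8 10) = [12, 1, 2, 9, 4, 5, 8, 7, 10, 3, 6, 11, 13, 0]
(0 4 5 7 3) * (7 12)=(0 4 5 12 7 3)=[4, 1, 2, 0, 5, 12, 6, 3, 8, 9, 10, 11, 7]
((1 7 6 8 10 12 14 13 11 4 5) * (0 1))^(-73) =((0 1 7 6 8 10 12 14 13 11 4 5))^(-73) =(0 5 4 11 13 14 12 10 8 6 7 1)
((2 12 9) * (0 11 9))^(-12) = ((0 11 9 2 12))^(-12) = (0 2 11 12 9)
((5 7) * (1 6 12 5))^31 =(1 6 12 5 7)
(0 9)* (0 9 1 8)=(9)(0 1 8)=[1, 8, 2, 3, 4, 5, 6, 7, 0, 9]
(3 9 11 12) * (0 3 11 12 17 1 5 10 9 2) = (0 3 2)(1 5 10 9 12 11 17) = [3, 5, 0, 2, 4, 10, 6, 7, 8, 12, 9, 17, 11, 13, 14, 15, 16, 1]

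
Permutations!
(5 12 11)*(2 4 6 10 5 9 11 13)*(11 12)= [0, 1, 4, 3, 6, 11, 10, 7, 8, 12, 5, 9, 13, 2]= (2 4 6 10 5 11 9 12 13)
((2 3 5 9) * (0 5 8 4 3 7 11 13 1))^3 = (0 2 13 5 7 1 9 11)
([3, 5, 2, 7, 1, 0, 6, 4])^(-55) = (0 5 1 4 7 3)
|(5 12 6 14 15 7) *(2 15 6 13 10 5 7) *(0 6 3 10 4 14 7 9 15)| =42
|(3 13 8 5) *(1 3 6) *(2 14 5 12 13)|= 6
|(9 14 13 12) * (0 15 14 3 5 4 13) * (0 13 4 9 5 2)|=9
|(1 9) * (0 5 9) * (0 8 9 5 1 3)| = 5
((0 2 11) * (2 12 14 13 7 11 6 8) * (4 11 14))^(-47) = (0 12 4 11)(2 6 8)(7 14 13) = ((0 12 4 11)(2 6 8)(7 14 13))^(-47)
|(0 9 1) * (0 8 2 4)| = 6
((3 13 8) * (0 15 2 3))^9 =((0 15 2 3 13 8))^9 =(0 3)(2 8)(13 15)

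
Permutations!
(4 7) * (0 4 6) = (0 4 7 6) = [4, 1, 2, 3, 7, 5, 0, 6]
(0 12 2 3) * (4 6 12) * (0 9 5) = (0 4 6 12 2 3 9 5) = [4, 1, 3, 9, 6, 0, 12, 7, 8, 5, 10, 11, 2]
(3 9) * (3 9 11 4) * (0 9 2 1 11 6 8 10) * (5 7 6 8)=(0 9 2 1 11 4 3 8 10)(5 7 6)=[9, 11, 1, 8, 3, 7, 5, 6, 10, 2, 0, 4]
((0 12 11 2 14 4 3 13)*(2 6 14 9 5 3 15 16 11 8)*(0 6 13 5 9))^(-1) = (0 2 8 12)(3 5)(4 14 6 13 11 16 15)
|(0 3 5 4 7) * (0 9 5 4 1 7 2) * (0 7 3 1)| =8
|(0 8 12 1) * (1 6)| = |(0 8 12 6 1)| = 5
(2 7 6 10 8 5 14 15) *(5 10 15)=(2 7 6 15)(5 14)(8 10)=[0, 1, 7, 3, 4, 14, 15, 6, 10, 9, 8, 11, 12, 13, 5, 2]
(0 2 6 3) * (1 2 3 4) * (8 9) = (0 3)(1 2 6 4)(8 9) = [3, 2, 6, 0, 1, 5, 4, 7, 9, 8]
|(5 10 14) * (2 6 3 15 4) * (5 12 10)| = |(2 6 3 15 4)(10 14 12)| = 15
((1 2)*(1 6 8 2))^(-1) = ((2 6 8))^(-1) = (2 8 6)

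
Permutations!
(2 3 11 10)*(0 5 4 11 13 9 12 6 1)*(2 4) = (0 5 2 3 13 9 12 6 1)(4 11 10) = [5, 0, 3, 13, 11, 2, 1, 7, 8, 12, 4, 10, 6, 9]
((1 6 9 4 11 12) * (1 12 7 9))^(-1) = (12)(1 6)(4 9 7 11)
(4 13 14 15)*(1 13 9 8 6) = [0, 13, 2, 3, 9, 5, 1, 7, 6, 8, 10, 11, 12, 14, 15, 4] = (1 13 14 15 4 9 8 6)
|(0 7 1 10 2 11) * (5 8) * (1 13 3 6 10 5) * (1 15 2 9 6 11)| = |(0 7 13 3 11)(1 5 8 15 2)(6 10 9)| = 15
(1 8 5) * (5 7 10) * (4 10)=(1 8 7 4 10 5)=[0, 8, 2, 3, 10, 1, 6, 4, 7, 9, 5]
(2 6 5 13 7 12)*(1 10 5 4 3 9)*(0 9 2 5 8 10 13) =(0 9 1 13 7 12 5)(2 6 4 3)(8 10) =[9, 13, 6, 2, 3, 0, 4, 12, 10, 1, 8, 11, 5, 7]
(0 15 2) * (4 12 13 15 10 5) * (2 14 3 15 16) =(0 10 5 4 12 13 16 2)(3 15 14) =[10, 1, 0, 15, 12, 4, 6, 7, 8, 9, 5, 11, 13, 16, 3, 14, 2]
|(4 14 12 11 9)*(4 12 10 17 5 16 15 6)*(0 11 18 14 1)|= 14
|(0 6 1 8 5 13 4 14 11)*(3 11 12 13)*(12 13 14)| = 28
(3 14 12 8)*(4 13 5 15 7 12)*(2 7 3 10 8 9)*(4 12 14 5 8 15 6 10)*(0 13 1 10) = (0 13 8 4 1 10 15 3 5 6)(2 7 14 12 9) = [13, 10, 7, 5, 1, 6, 0, 14, 4, 2, 15, 11, 9, 8, 12, 3]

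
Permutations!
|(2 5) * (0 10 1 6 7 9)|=6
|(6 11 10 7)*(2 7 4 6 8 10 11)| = 6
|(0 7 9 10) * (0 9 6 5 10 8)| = |(0 7 6 5 10 9 8)| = 7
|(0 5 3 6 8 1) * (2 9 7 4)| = |(0 5 3 6 8 1)(2 9 7 4)| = 12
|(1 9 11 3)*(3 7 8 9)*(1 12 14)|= 4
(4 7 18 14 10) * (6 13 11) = (4 7 18 14 10)(6 13 11) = [0, 1, 2, 3, 7, 5, 13, 18, 8, 9, 4, 6, 12, 11, 10, 15, 16, 17, 14]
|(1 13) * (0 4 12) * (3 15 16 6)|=|(0 4 12)(1 13)(3 15 16 6)|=12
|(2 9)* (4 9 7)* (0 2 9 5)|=5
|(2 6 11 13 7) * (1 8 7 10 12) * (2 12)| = 20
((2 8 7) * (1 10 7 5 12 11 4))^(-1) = (1 4 11 12 5 8 2 7 10)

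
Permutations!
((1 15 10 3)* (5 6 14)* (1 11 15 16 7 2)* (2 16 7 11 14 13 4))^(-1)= (1 2 4 13 6 5 14 3 10 15 11 16 7)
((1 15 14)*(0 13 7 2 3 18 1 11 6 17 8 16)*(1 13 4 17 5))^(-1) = (0 16 8 17 4)(1 5 6 11 14 15)(2 7 13 18 3)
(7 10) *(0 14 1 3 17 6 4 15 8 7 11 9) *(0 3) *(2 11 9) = [14, 0, 11, 17, 15, 5, 4, 10, 7, 3, 9, 2, 12, 13, 1, 8, 16, 6] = (0 14 1)(2 11)(3 17 6 4 15 8 7 10 9)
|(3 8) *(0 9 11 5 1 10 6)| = 14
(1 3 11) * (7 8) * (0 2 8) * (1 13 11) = (0 2 8 7)(1 3)(11 13) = [2, 3, 8, 1, 4, 5, 6, 0, 7, 9, 10, 13, 12, 11]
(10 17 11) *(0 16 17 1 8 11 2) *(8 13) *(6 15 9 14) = (0 16 17 2)(1 13 8 11 10)(6 15 9 14) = [16, 13, 0, 3, 4, 5, 15, 7, 11, 14, 1, 10, 12, 8, 6, 9, 17, 2]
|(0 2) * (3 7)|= 2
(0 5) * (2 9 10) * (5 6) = (0 6 5)(2 9 10) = [6, 1, 9, 3, 4, 0, 5, 7, 8, 10, 2]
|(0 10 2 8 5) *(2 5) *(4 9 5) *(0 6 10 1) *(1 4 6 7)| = |(0 4 9 5 7 1)(2 8)(6 10)| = 6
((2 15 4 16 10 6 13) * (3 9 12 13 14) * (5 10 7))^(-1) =((2 15 4 16 7 5 10 6 14 3 9 12 13))^(-1) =(2 13 12 9 3 14 6 10 5 7 16 4 15)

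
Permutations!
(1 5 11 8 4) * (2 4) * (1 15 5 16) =(1 16)(2 4 15 5 11 8) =[0, 16, 4, 3, 15, 11, 6, 7, 2, 9, 10, 8, 12, 13, 14, 5, 1]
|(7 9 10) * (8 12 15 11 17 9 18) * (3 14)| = |(3 14)(7 18 8 12 15 11 17 9 10)| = 18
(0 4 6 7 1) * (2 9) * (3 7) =(0 4 6 3 7 1)(2 9) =[4, 0, 9, 7, 6, 5, 3, 1, 8, 2]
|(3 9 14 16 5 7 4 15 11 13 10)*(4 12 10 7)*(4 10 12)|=|(3 9 14 16 5 10)(4 15 11 13 7)|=30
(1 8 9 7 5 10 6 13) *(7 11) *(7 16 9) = [0, 8, 2, 3, 4, 10, 13, 5, 7, 11, 6, 16, 12, 1, 14, 15, 9] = (1 8 7 5 10 6 13)(9 11 16)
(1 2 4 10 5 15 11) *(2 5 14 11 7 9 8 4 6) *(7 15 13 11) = (15)(1 5 13 11)(2 6)(4 10 14 7 9 8) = [0, 5, 6, 3, 10, 13, 2, 9, 4, 8, 14, 1, 12, 11, 7, 15]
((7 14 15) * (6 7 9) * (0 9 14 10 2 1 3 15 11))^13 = ((0 9 6 7 10 2 1 3 15 14 11))^13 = (0 6 10 1 15 11 9 7 2 3 14)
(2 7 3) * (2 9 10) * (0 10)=(0 10 2 7 3 9)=[10, 1, 7, 9, 4, 5, 6, 3, 8, 0, 2]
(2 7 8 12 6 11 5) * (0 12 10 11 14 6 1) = [12, 0, 7, 3, 4, 2, 14, 8, 10, 9, 11, 5, 1, 13, 6] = (0 12 1)(2 7 8 10 11 5)(6 14)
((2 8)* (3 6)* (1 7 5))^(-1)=(1 5 7)(2 8)(3 6)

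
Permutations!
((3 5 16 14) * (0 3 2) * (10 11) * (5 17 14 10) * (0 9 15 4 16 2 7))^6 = (0 3 17 14 7)(2 11 16 15)(4 9 5 10)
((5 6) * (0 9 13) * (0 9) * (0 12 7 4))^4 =((0 12 7 4)(5 6)(9 13))^4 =(13)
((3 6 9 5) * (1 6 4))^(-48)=((1 6 9 5 3 4))^(-48)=(9)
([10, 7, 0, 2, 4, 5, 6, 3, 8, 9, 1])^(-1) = [2, 10, 3, 7, 4, 5, 6, 1, 8, 9, 0]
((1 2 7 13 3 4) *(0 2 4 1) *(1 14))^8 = ((0 2 7 13 3 14 1 4))^8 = (14)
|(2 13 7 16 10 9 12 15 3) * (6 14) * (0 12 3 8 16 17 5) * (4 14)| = |(0 12 15 8 16 10 9 3 2 13 7 17 5)(4 14 6)| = 39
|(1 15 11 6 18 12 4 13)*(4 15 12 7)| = 9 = |(1 12 15 11 6 18 7 4 13)|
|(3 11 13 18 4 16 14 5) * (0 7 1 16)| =|(0 7 1 16 14 5 3 11 13 18 4)| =11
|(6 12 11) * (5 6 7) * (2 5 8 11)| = |(2 5 6 12)(7 8 11)| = 12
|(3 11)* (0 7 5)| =6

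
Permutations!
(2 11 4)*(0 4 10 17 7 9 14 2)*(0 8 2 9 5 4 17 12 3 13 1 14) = (0 17 7 5 4 8 2 11 10 12 3 13 1 14 9) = [17, 14, 11, 13, 8, 4, 6, 5, 2, 0, 12, 10, 3, 1, 9, 15, 16, 7]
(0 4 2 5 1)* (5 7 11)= (0 4 2 7 11 5 1)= [4, 0, 7, 3, 2, 1, 6, 11, 8, 9, 10, 5]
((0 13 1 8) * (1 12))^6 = (0 13 12 1 8)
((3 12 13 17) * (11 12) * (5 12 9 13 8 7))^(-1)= (3 17 13 9 11)(5 7 8 12)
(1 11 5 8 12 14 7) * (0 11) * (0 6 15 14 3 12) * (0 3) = (0 11 5 8 3 12)(1 6 15 14 7) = [11, 6, 2, 12, 4, 8, 15, 1, 3, 9, 10, 5, 0, 13, 7, 14]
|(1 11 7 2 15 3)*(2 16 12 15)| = 7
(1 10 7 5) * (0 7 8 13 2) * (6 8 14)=(0 7 5 1 10 14 6 8 13 2)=[7, 10, 0, 3, 4, 1, 8, 5, 13, 9, 14, 11, 12, 2, 6]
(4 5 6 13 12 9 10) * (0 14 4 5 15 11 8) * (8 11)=[14, 1, 2, 3, 15, 6, 13, 7, 0, 10, 5, 11, 9, 12, 4, 8]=(0 14 4 15 8)(5 6 13 12 9 10)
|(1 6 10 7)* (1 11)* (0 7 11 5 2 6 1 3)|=8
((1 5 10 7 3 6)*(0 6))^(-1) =((0 6 1 5 10 7 3))^(-1) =(0 3 7 10 5 1 6)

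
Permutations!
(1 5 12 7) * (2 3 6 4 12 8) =(1 5 8 2 3 6 4 12 7) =[0, 5, 3, 6, 12, 8, 4, 1, 2, 9, 10, 11, 7]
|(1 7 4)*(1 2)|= 4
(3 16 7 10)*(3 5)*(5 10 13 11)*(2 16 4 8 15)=(2 16 7 13 11 5 3 4 8 15)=[0, 1, 16, 4, 8, 3, 6, 13, 15, 9, 10, 5, 12, 11, 14, 2, 7]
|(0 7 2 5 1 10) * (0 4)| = |(0 7 2 5 1 10 4)| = 7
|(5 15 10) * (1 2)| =6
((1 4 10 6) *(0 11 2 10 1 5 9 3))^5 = (0 5 2 3 6 11 9 10)(1 4)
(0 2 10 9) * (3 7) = (0 2 10 9)(3 7) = [2, 1, 10, 7, 4, 5, 6, 3, 8, 0, 9]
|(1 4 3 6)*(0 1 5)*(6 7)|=7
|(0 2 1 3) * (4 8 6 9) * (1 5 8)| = 9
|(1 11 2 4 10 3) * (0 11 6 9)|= 9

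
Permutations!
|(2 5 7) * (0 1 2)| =|(0 1 2 5 7)| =5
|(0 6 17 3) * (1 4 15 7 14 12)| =|(0 6 17 3)(1 4 15 7 14 12)| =12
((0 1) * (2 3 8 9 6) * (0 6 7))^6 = (0 9 3 6)(1 7 8 2)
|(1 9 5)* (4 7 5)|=5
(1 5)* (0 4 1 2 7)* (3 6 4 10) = [10, 5, 7, 6, 1, 2, 4, 0, 8, 9, 3] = (0 10 3 6 4 1 5 2 7)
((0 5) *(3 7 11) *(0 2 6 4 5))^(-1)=(2 5 4 6)(3 11 7)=((2 6 4 5)(3 7 11))^(-1)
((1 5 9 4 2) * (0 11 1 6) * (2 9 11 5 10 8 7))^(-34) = (0 11 10 7 6 5 1 8 2) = ((0 5 11 1 10 8 7 2 6)(4 9))^(-34)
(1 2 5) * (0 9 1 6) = [9, 2, 5, 3, 4, 6, 0, 7, 8, 1] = (0 9 1 2 5 6)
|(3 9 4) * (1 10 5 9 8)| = 7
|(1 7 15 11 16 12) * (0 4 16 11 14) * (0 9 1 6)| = 5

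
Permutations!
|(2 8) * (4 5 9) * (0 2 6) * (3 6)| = 15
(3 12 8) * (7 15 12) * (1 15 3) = [0, 15, 2, 7, 4, 5, 6, 3, 1, 9, 10, 11, 8, 13, 14, 12] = (1 15 12 8)(3 7)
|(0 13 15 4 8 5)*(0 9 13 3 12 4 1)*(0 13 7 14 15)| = |(0 3 12 4 8 5 9 7 14 15 1 13)| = 12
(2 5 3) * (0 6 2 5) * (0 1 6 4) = (0 4)(1 6 2)(3 5) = [4, 6, 1, 5, 0, 3, 2]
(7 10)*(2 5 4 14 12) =(2 5 4 14 12)(7 10) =[0, 1, 5, 3, 14, 4, 6, 10, 8, 9, 7, 11, 2, 13, 12]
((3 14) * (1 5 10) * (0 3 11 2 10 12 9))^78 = (0 12 1 2 14)(3 9 5 10 11)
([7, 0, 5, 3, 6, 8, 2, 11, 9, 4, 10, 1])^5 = [7, 0, 6, 3, 9, 2, 4, 11, 5, 8, 10, 1]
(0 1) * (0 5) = [1, 5, 2, 3, 4, 0] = (0 1 5)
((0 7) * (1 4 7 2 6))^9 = ((0 2 6 1 4 7))^9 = (0 1)(2 4)(6 7)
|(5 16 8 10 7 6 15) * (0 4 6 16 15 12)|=|(0 4 6 12)(5 15)(7 16 8 10)|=4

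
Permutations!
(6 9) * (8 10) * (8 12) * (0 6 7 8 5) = (0 6 9 7 8 10 12 5) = [6, 1, 2, 3, 4, 0, 9, 8, 10, 7, 12, 11, 5]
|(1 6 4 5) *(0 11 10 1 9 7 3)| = 10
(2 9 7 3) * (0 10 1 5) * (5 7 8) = (0 10 1 7 3 2 9 8 5) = [10, 7, 9, 2, 4, 0, 6, 3, 5, 8, 1]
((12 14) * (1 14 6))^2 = (1 12)(6 14)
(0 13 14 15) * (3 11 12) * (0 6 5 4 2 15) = (0 13 14)(2 15 6 5 4)(3 11 12) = [13, 1, 15, 11, 2, 4, 5, 7, 8, 9, 10, 12, 3, 14, 0, 6]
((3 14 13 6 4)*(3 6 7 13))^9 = ((3 14)(4 6)(7 13))^9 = (3 14)(4 6)(7 13)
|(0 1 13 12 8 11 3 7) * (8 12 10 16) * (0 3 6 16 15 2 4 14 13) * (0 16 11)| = 12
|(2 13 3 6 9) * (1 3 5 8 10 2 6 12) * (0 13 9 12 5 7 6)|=12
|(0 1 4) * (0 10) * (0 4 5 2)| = |(0 1 5 2)(4 10)| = 4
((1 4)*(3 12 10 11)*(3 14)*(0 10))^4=((0 10 11 14 3 12)(1 4))^4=(0 3 11)(10 12 14)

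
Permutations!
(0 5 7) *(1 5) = [1, 5, 2, 3, 4, 7, 6, 0] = (0 1 5 7)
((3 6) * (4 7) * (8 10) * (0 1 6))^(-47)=(0 1 6 3)(4 7)(8 10)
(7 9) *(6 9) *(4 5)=(4 5)(6 9 7)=[0, 1, 2, 3, 5, 4, 9, 6, 8, 7]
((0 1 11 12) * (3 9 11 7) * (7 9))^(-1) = (0 12 11 9 1)(3 7)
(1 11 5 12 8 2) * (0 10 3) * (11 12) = (0 10 3)(1 12 8 2)(5 11) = [10, 12, 1, 0, 4, 11, 6, 7, 2, 9, 3, 5, 8]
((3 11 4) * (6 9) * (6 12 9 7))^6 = ((3 11 4)(6 7)(9 12))^6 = (12)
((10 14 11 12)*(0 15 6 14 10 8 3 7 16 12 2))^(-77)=(0 15 6 14 11 2)(3 12 7 8 16)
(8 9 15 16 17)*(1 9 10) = (1 9 15 16 17 8 10) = [0, 9, 2, 3, 4, 5, 6, 7, 10, 15, 1, 11, 12, 13, 14, 16, 17, 8]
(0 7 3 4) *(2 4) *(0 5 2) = (0 7 3)(2 4 5) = [7, 1, 4, 0, 5, 2, 6, 3]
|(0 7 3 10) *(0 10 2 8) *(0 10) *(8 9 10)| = 6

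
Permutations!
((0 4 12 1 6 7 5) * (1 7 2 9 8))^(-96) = (0 5 7 12 4)(1 8 9 2 6) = ((0 4 12 7 5)(1 6 2 9 8))^(-96)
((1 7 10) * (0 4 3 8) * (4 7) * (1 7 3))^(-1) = (0 8 3)(1 4)(7 10)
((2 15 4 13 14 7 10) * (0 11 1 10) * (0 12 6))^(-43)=((0 11 1 10 2 15 4 13 14 7 12 6))^(-43)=(0 15 12 10 14 11 4 6 2 7 1 13)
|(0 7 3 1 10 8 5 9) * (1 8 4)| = 6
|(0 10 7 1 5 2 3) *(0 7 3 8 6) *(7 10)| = |(0 7 1 5 2 8 6)(3 10)| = 14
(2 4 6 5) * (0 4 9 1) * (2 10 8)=[4, 0, 9, 3, 6, 10, 5, 7, 2, 1, 8]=(0 4 6 5 10 8 2 9 1)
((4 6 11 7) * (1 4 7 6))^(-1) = ((1 4)(6 11))^(-1) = (1 4)(6 11)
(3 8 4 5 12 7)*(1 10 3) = (1 10 3 8 4 5 12 7) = [0, 10, 2, 8, 5, 12, 6, 1, 4, 9, 3, 11, 7]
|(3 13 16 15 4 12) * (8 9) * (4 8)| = |(3 13 16 15 8 9 4 12)| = 8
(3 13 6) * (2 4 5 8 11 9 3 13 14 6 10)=(2 4 5 8 11 9 3 14 6 13 10)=[0, 1, 4, 14, 5, 8, 13, 7, 11, 3, 2, 9, 12, 10, 6]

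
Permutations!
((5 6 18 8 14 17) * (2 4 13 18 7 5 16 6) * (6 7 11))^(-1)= (2 5 7 16 17 14 8 18 13 4)(6 11)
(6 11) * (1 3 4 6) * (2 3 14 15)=[0, 14, 3, 4, 6, 5, 11, 7, 8, 9, 10, 1, 12, 13, 15, 2]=(1 14 15 2 3 4 6 11)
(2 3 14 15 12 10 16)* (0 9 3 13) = (0 9 3 14 15 12 10 16 2 13) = [9, 1, 13, 14, 4, 5, 6, 7, 8, 3, 16, 11, 10, 0, 15, 12, 2]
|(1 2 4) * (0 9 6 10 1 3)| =8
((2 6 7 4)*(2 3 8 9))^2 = (2 7 3 9 6 4 8)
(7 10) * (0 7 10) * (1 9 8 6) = (10)(0 7)(1 9 8 6) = [7, 9, 2, 3, 4, 5, 1, 0, 6, 8, 10]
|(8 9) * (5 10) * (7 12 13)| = |(5 10)(7 12 13)(8 9)| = 6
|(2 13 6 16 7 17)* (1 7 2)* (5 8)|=12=|(1 7 17)(2 13 6 16)(5 8)|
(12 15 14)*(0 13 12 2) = (0 13 12 15 14 2) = [13, 1, 0, 3, 4, 5, 6, 7, 8, 9, 10, 11, 15, 12, 2, 14]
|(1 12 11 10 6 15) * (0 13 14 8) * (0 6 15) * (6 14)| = |(0 13 6)(1 12 11 10 15)(8 14)| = 30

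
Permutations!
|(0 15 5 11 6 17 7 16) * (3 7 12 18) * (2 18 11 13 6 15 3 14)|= 84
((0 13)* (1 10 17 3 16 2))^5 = (0 13)(1 2 16 3 17 10)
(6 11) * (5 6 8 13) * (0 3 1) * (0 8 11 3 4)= [4, 8, 2, 1, 0, 6, 3, 7, 13, 9, 10, 11, 12, 5]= (0 4)(1 8 13 5 6 3)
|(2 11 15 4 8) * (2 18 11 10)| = |(2 10)(4 8 18 11 15)| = 10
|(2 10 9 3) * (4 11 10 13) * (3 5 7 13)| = 14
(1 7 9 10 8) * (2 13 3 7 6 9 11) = (1 6 9 10 8)(2 13 3 7 11) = [0, 6, 13, 7, 4, 5, 9, 11, 1, 10, 8, 2, 12, 3]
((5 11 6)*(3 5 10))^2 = (3 11 10 5 6)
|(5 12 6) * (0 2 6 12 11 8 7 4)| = |(12)(0 2 6 5 11 8 7 4)| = 8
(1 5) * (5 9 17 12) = [0, 9, 2, 3, 4, 1, 6, 7, 8, 17, 10, 11, 5, 13, 14, 15, 16, 12] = (1 9 17 12 5)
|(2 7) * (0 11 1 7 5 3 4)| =8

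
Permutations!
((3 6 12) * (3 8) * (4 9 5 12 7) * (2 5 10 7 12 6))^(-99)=((2 5 6 12 8 3)(4 9 10 7))^(-99)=(2 12)(3 6)(4 9 10 7)(5 8)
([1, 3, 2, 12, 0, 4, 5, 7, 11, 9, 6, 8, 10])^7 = [4, 0, 2, 1, 5, 6, 10, 7, 11, 9, 12, 8, 3]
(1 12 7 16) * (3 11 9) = (1 12 7 16)(3 11 9) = [0, 12, 2, 11, 4, 5, 6, 16, 8, 3, 10, 9, 7, 13, 14, 15, 1]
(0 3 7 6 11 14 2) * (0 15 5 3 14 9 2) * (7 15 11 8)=(0 14)(2 11 9)(3 15 5)(6 8 7)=[14, 1, 11, 15, 4, 3, 8, 6, 7, 2, 10, 9, 12, 13, 0, 5]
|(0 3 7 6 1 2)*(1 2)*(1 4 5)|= 15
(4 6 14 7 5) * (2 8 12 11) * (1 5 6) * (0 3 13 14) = (0 3 13 14 7 6)(1 5 4)(2 8 12 11) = [3, 5, 8, 13, 1, 4, 0, 6, 12, 9, 10, 2, 11, 14, 7]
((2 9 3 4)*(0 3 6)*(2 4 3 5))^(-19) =(0 5 2 9 6)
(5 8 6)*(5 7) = (5 8 6 7) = [0, 1, 2, 3, 4, 8, 7, 5, 6]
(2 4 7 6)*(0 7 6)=[7, 1, 4, 3, 6, 5, 2, 0]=(0 7)(2 4 6)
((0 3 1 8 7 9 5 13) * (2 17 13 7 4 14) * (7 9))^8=(0 13 17 2 14 4 8 1 3)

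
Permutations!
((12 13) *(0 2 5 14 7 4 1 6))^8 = ((0 2 5 14 7 4 1 6)(12 13))^8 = (14)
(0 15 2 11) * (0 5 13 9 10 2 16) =(0 15 16)(2 11 5 13 9 10) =[15, 1, 11, 3, 4, 13, 6, 7, 8, 10, 2, 5, 12, 9, 14, 16, 0]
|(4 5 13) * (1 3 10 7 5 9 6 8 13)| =5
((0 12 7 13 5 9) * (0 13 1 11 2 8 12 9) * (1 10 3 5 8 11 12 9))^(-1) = ((0 1 12 7 10 3 5)(2 11)(8 9 13))^(-1) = (0 5 3 10 7 12 1)(2 11)(8 13 9)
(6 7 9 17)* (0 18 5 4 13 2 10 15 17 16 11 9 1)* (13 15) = (0 18 5 4 15 17 6 7 1)(2 10 13)(9 16 11) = [18, 0, 10, 3, 15, 4, 7, 1, 8, 16, 13, 9, 12, 2, 14, 17, 11, 6, 5]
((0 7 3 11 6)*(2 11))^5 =(0 6 11 2 3 7)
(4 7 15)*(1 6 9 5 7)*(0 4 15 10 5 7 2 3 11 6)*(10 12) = [4, 0, 3, 11, 1, 2, 9, 12, 8, 7, 5, 6, 10, 13, 14, 15] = (15)(0 4 1)(2 3 11 6 9 7 12 10 5)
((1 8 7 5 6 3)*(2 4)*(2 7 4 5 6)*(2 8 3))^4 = (2 7 8)(4 5 6)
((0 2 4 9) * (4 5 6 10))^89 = ((0 2 5 6 10 4 9))^89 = (0 4 6 2 9 10 5)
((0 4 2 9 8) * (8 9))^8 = (9)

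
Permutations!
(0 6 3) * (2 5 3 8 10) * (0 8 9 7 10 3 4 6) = (2 5 4 6 9 7 10)(3 8) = [0, 1, 5, 8, 6, 4, 9, 10, 3, 7, 2]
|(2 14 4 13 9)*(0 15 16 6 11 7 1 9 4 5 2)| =24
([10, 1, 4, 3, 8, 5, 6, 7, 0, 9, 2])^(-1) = [8, 1, 10, 3, 2, 5, 6, 7, 4, 9, 0]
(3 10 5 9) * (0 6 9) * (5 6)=(0 5)(3 10 6 9)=[5, 1, 2, 10, 4, 0, 9, 7, 8, 3, 6]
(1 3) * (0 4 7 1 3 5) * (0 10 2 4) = (1 5 10 2 4 7) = [0, 5, 4, 3, 7, 10, 6, 1, 8, 9, 2]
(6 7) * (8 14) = (6 7)(8 14) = [0, 1, 2, 3, 4, 5, 7, 6, 14, 9, 10, 11, 12, 13, 8]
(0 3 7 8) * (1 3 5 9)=(0 5 9 1 3 7 8)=[5, 3, 2, 7, 4, 9, 6, 8, 0, 1]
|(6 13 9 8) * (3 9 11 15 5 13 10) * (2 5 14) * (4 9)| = 6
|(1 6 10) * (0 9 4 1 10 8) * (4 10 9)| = |(0 4 1 6 8)(9 10)| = 10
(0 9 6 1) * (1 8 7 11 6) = [9, 0, 2, 3, 4, 5, 8, 11, 7, 1, 10, 6] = (0 9 1)(6 8 7 11)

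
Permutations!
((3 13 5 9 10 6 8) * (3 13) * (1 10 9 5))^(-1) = (1 13 8 6 10)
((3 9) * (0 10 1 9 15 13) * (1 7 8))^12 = (0 8 3)(1 15 10)(7 9 13) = ((0 10 7 8 1 9 3 15 13))^12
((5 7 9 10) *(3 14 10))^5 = ((3 14 10 5 7 9))^5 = (3 9 7 5 10 14)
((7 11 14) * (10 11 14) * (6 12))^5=(6 12)(7 14)(10 11)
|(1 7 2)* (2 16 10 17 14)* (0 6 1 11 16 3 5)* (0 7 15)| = 12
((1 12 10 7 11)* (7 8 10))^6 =((1 12 7 11)(8 10))^6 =(1 7)(11 12)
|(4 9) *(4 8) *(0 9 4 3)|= |(0 9 8 3)|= 4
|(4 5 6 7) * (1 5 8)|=6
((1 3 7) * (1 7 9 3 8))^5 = ((1 8)(3 9))^5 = (1 8)(3 9)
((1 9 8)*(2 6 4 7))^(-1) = (1 8 9)(2 7 4 6)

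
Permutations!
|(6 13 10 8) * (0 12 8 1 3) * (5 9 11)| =|(0 12 8 6 13 10 1 3)(5 9 11)| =24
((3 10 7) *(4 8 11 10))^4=(3 10 8)(4 7 11)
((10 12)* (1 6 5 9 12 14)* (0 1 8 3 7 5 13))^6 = (0 6)(1 13)(3 14 12 5)(7 8 10 9)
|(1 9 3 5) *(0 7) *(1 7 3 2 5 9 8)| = 6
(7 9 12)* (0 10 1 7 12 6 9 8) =(12)(0 10 1 7 8)(6 9) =[10, 7, 2, 3, 4, 5, 9, 8, 0, 6, 1, 11, 12]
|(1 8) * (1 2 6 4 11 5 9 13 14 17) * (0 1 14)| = 10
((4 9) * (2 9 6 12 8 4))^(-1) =((2 9)(4 6 12 8))^(-1) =(2 9)(4 8 12 6)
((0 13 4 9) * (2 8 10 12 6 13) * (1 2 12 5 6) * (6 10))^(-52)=(0 1 8 13 9 12 2 6 4)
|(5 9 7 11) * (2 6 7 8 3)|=8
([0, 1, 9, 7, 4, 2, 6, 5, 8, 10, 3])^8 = [0, 1, 10, 5, 4, 9, 6, 2, 8, 3, 7]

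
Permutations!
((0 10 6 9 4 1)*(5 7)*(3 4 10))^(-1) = ((0 3 4 1)(5 7)(6 9 10))^(-1) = (0 1 4 3)(5 7)(6 10 9)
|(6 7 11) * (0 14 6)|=5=|(0 14 6 7 11)|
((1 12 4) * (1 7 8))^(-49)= (1 12 4 7 8)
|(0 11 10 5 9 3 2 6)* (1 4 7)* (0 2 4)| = 18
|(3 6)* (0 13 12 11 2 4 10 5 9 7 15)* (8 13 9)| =8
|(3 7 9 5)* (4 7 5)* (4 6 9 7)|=|(3 5)(6 9)|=2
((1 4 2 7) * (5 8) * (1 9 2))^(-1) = (1 4)(2 9 7)(5 8)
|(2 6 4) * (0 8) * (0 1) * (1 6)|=|(0 8 6 4 2 1)|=6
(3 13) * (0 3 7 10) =[3, 1, 2, 13, 4, 5, 6, 10, 8, 9, 0, 11, 12, 7] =(0 3 13 7 10)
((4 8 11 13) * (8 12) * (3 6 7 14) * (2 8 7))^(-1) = ((2 8 11 13 4 12 7 14 3 6))^(-1) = (2 6 3 14 7 12 4 13 11 8)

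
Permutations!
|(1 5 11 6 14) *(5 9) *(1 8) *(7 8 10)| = 9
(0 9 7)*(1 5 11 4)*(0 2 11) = [9, 5, 11, 3, 1, 0, 6, 2, 8, 7, 10, 4] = (0 9 7 2 11 4 1 5)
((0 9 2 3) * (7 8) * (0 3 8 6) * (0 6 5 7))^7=(0 8 2 9)(5 7)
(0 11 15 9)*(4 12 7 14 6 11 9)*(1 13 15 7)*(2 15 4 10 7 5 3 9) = (0 2 15 10 7 14 6 11 5 3 9)(1 13 4 12) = [2, 13, 15, 9, 12, 3, 11, 14, 8, 0, 7, 5, 1, 4, 6, 10]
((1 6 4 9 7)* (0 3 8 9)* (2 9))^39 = ((0 3 8 2 9 7 1 6 4))^39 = (0 2 1)(3 9 6)(4 8 7)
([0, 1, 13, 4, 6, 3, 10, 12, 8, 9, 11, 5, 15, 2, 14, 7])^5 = (2 13)(3 5 11 10 6 4)(7 15 12)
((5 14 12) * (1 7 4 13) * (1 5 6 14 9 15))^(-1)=(1 15 9 5 13 4 7)(6 12 14)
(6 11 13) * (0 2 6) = [2, 1, 6, 3, 4, 5, 11, 7, 8, 9, 10, 13, 12, 0] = (0 2 6 11 13)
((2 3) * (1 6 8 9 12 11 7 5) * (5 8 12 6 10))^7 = ((1 10 5)(2 3)(6 12 11 7 8 9))^7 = (1 10 5)(2 3)(6 12 11 7 8 9)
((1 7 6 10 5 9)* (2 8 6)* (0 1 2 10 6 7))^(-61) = (0 1)(2 9 5 10 7 8)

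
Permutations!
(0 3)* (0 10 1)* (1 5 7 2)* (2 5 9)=(0 3 10 9 2 1)(5 7)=[3, 0, 1, 10, 4, 7, 6, 5, 8, 2, 9]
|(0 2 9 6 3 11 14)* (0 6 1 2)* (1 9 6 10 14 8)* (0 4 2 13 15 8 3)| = |(0 4 2 6)(1 13 15 8)(3 11)(10 14)| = 4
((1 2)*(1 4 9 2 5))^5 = (1 5)(2 9 4)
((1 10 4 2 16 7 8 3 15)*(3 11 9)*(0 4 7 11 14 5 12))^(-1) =(0 12 5 14 8 7 10 1 15 3 9 11 16 2 4)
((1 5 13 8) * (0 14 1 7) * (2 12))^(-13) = ((0 14 1 5 13 8 7)(2 12))^(-13) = (0 14 1 5 13 8 7)(2 12)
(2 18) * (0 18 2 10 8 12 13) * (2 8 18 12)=[12, 1, 8, 3, 4, 5, 6, 7, 2, 9, 18, 11, 13, 0, 14, 15, 16, 17, 10]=(0 12 13)(2 8)(10 18)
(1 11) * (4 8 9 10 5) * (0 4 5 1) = [4, 11, 2, 3, 8, 5, 6, 7, 9, 10, 1, 0] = (0 4 8 9 10 1 11)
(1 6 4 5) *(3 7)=(1 6 4 5)(3 7)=[0, 6, 2, 7, 5, 1, 4, 3]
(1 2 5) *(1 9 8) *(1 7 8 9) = [0, 2, 5, 3, 4, 1, 6, 8, 7, 9] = (9)(1 2 5)(7 8)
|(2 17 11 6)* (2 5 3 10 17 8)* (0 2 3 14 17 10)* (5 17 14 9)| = |(0 2 8 3)(5 9)(6 17 11)| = 12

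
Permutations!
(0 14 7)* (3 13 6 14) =[3, 1, 2, 13, 4, 5, 14, 0, 8, 9, 10, 11, 12, 6, 7] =(0 3 13 6 14 7)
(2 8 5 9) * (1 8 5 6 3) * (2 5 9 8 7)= (1 7 2 9 5 8 6 3)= [0, 7, 9, 1, 4, 8, 3, 2, 6, 5]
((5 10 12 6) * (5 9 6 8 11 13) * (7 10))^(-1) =(5 13 11 8 12 10 7)(6 9)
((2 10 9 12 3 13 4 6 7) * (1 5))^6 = (2 4 12)(3 10 6)(7 13 9)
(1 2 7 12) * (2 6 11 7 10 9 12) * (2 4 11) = (1 6 2 10 9 12)(4 11 7) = [0, 6, 10, 3, 11, 5, 2, 4, 8, 12, 9, 7, 1]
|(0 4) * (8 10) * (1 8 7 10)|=|(0 4)(1 8)(7 10)|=2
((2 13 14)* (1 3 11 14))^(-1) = ((1 3 11 14 2 13))^(-1) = (1 13 2 14 11 3)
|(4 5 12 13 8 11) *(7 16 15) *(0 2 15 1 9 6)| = |(0 2 15 7 16 1 9 6)(4 5 12 13 8 11)| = 24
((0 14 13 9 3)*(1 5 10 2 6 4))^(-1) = (0 3 9 13 14)(1 4 6 2 10 5)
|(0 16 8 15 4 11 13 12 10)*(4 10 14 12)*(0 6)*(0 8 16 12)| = 12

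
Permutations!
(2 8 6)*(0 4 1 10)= (0 4 1 10)(2 8 6)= [4, 10, 8, 3, 1, 5, 2, 7, 6, 9, 0]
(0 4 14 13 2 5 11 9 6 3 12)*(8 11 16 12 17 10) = (0 4 14 13 2 5 16 12)(3 17 10 8 11 9 6) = [4, 1, 5, 17, 14, 16, 3, 7, 11, 6, 8, 9, 0, 2, 13, 15, 12, 10]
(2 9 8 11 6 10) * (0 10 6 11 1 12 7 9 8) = (0 10 2 8 1 12 7 9) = [10, 12, 8, 3, 4, 5, 6, 9, 1, 0, 2, 11, 7]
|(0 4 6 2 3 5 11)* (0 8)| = |(0 4 6 2 3 5 11 8)| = 8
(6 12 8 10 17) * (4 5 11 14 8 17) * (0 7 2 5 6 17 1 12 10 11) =[7, 12, 5, 3, 6, 0, 10, 2, 11, 9, 4, 14, 1, 13, 8, 15, 16, 17] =(17)(0 7 2 5)(1 12)(4 6 10)(8 11 14)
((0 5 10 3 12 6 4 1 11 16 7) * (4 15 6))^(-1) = (0 7 16 11 1 4 12 3 10 5)(6 15)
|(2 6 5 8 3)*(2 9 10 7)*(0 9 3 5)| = |(0 9 10 7 2 6)(5 8)| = 6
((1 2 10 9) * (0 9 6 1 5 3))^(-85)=((0 9 5 3)(1 2 10 6))^(-85)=(0 3 5 9)(1 6 10 2)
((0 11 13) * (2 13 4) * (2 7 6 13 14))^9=(0 7)(2 14)(4 13)(6 11)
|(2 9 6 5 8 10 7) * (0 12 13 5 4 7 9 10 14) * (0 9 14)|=35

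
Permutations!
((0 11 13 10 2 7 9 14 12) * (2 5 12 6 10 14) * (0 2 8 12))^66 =((0 11 13 14 6 10 5)(2 7 9 8 12))^66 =(0 14 5 13 10 11 6)(2 7 9 8 12)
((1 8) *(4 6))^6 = (8)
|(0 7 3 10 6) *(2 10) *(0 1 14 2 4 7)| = 15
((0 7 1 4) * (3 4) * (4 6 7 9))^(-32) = (0 9 4)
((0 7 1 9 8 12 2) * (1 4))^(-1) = (0 2 12 8 9 1 4 7)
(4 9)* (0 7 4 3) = (0 7 4 9 3) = [7, 1, 2, 0, 9, 5, 6, 4, 8, 3]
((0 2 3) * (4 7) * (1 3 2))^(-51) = (4 7) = ((0 1 3)(4 7))^(-51)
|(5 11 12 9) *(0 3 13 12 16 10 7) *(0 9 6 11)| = 11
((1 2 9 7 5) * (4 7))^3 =(1 4)(2 7)(5 9)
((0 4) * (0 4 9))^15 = ((0 9))^15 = (0 9)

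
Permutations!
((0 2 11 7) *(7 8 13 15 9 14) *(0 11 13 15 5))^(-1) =(0 5 13 2)(7 14 9 15 8 11)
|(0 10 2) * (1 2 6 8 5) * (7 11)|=14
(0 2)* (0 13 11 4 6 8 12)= [2, 1, 13, 3, 6, 5, 8, 7, 12, 9, 10, 4, 0, 11]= (0 2 13 11 4 6 8 12)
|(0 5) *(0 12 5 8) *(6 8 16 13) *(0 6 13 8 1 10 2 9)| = 8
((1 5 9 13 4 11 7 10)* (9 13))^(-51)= (1 7 4 5 10 11 13)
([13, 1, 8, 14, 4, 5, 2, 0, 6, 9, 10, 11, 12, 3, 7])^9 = [7, 1, 2, 13, 4, 5, 6, 14, 8, 9, 10, 11, 12, 0, 3]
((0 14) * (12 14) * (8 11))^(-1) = (0 14 12)(8 11)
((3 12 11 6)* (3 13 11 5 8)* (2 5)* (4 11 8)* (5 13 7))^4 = (2 12 3 8 13)(4 5 7 6 11) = ((2 13 8 3 12)(4 11 6 7 5))^4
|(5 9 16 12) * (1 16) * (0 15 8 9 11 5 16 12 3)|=|(0 15 8 9 1 12 16 3)(5 11)|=8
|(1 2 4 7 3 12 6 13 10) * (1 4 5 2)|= |(2 5)(3 12 6 13 10 4 7)|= 14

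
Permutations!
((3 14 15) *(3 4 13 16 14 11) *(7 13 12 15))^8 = ((3 11)(4 12 15)(7 13 16 14))^8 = (16)(4 15 12)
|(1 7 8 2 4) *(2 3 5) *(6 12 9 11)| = 28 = |(1 7 8 3 5 2 4)(6 12 9 11)|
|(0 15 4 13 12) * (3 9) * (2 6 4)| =14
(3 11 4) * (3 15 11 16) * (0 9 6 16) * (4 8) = [9, 1, 2, 0, 15, 5, 16, 7, 4, 6, 10, 8, 12, 13, 14, 11, 3] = (0 9 6 16 3)(4 15 11 8)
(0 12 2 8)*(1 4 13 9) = (0 12 2 8)(1 4 13 9) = [12, 4, 8, 3, 13, 5, 6, 7, 0, 1, 10, 11, 2, 9]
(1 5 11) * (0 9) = (0 9)(1 5 11) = [9, 5, 2, 3, 4, 11, 6, 7, 8, 0, 10, 1]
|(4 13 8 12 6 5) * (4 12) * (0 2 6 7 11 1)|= 24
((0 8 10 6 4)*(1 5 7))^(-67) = (0 6 8 4 10)(1 7 5)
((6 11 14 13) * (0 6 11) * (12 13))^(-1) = (0 6)(11 13 12 14)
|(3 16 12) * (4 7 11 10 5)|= |(3 16 12)(4 7 11 10 5)|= 15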